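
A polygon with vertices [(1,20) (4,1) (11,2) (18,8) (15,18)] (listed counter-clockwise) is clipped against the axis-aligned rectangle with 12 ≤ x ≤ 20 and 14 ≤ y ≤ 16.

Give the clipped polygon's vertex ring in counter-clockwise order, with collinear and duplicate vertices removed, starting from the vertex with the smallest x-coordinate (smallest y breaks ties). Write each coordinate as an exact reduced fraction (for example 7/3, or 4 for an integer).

Clipped polygon: [(12,14) (81/5,14) (78/5,16) (12,16)]

1. After x ≥ 12: [(12,129/7) (12,20/7) (18,8) (15,18)]
2. After x ≤ 20: [(12,129/7) (12,20/7) (18,8) (15,18)]
3. After y ≥ 14: [(12,129/7) (12,14) (81/5,14) (15,18)]
4. After y ≤ 16: [(12,16) (12,14) (81/5,14) (78/5,16)]
5. Canonical ring: [(12,14) (81/5,14) (78/5,16) (12,16)]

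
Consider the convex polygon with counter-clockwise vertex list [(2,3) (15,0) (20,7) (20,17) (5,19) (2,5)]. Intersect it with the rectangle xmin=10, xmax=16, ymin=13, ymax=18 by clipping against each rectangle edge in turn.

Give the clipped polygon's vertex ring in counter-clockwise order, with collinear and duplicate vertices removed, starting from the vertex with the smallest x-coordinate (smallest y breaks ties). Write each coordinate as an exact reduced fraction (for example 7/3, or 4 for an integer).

Clipped polygon: [(10,13) (16,13) (16,263/15) (25/2,18) (10,18)]

1. After x ≥ 10: [(10,15/13) (15,0) (20,7) (20,17) (10,55/3)]
2. After x ≤ 16: [(10,15/13) (15,0) (16,7/5) (16,263/15) (10,55/3)]
3. After y ≥ 13: [(10,13) (16,13) (16,263/15) (10,55/3)]
4. After y ≤ 18: [(10,18) (10,13) (16,13) (16,263/15) (25/2,18)]
5. Canonical ring: [(10,13) (16,13) (16,263/15) (25/2,18) (10,18)]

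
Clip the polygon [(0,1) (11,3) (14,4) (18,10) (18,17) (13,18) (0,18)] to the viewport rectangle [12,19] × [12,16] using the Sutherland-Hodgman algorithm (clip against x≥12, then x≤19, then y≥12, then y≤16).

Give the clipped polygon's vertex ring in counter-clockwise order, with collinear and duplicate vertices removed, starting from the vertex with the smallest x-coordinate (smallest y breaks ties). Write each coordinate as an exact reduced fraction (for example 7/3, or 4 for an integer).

1. After x ≥ 12: [(12,10/3) (14,4) (18,10) (18,17) (13,18) (12,18)]
2. After x ≤ 19: [(12,10/3) (14,4) (18,10) (18,17) (13,18) (12,18)]
3. After y ≥ 12: [(12,12) (18,12) (18,17) (13,18) (12,18)]
4. After y ≤ 16: [(12,16) (12,12) (18,12) (18,16)]
5. Canonical ring: [(12,12) (18,12) (18,16) (12,16)]

Clipped polygon: [(12,12) (18,12) (18,16) (12,16)]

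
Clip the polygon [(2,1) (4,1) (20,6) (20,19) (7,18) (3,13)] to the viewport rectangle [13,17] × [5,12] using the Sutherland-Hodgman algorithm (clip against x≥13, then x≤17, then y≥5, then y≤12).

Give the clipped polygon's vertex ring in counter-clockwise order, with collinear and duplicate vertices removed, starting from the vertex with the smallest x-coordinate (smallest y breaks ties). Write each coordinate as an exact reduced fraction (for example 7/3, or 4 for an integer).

1. After x ≥ 13: [(13,61/16) (20,6) (20,19) (13,240/13)]
2. After x ≤ 17: [(13,61/16) (17,81/16) (17,244/13) (13,240/13)]
3. After y ≥ 5: [(13,5) (84/5,5) (17,81/16) (17,244/13) (13,240/13)]
4. After y ≤ 12: [(13,12) (13,5) (84/5,5) (17,81/16) (17,12)]
5. Canonical ring: [(13,5) (84/5,5) (17,81/16) (17,12) (13,12)]

Clipped polygon: [(13,5) (84/5,5) (17,81/16) (17,12) (13,12)]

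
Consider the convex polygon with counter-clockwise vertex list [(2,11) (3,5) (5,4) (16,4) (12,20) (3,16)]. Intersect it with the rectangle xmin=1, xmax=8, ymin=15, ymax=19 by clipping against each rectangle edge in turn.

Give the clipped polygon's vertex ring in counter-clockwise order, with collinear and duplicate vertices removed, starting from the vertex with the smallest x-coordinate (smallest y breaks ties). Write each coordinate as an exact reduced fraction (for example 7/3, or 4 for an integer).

1. After x ≥ 1: [(2,11) (3,5) (5,4) (16,4) (12,20) (3,16)]
2. After x ≤ 8: [(2,11) (3,5) (5,4) (8,4) (8,164/9) (3,16)]
3. After y ≥ 15: [(14/5,15) (8,15) (8,164/9) (3,16)]
4. After y ≤ 19: [(14/5,15) (8,15) (8,164/9) (3,16)]
5. Canonical ring: [(14/5,15) (8,15) (8,164/9) (3,16)]

Clipped polygon: [(14/5,15) (8,15) (8,164/9) (3,16)]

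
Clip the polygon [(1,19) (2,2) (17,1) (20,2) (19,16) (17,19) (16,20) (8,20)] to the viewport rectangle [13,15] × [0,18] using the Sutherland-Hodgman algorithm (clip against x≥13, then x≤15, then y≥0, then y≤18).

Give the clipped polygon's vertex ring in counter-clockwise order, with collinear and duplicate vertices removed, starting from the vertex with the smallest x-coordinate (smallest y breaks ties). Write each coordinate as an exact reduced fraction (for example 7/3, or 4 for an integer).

Clipped polygon: [(13,19/15) (15,17/15) (15,18) (13,18)]

1. After x ≥ 13: [(13,19/15) (17,1) (20,2) (19,16) (17,19) (16,20) (13,20)]
2. After x ≤ 15: [(13,19/15) (15,17/15) (15,20) (13,20)]
3. After y ≥ 0: [(13,19/15) (15,17/15) (15,20) (13,20)]
4. After y ≤ 18: [(13,18) (13,19/15) (15,17/15) (15,18)]
5. Canonical ring: [(13,19/15) (15,17/15) (15,18) (13,18)]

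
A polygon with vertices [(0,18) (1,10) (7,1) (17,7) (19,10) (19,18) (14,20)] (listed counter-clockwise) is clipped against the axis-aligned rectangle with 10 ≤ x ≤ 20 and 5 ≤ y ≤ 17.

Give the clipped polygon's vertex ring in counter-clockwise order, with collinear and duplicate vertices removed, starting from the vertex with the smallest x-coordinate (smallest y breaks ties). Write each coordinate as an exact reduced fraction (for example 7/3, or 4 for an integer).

Clipped polygon: [(10,5) (41/3,5) (17,7) (19,10) (19,17) (10,17)]

1. After x ≥ 10: [(10,136/7) (10,14/5) (17,7) (19,10) (19,18) (14,20)]
2. After x ≤ 20: [(10,136/7) (10,14/5) (17,7) (19,10) (19,18) (14,20)]
3. After y ≥ 5: [(10,136/7) (10,5) (41/3,5) (17,7) (19,10) (19,18) (14,20)]
4. After y ≤ 17: [(10,17) (10,5) (41/3,5) (17,7) (19,10) (19,17)]
5. Canonical ring: [(10,5) (41/3,5) (17,7) (19,10) (19,17) (10,17)]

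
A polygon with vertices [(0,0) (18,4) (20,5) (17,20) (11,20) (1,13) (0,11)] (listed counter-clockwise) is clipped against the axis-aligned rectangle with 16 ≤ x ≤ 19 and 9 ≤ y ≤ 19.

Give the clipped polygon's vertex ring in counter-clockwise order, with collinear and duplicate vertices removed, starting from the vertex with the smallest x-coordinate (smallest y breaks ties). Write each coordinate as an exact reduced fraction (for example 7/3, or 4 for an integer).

1. After x ≥ 16: [(16,32/9) (18,4) (20,5) (17,20) (16,20)]
2. After x ≤ 19: [(16,32/9) (18,4) (19,9/2) (19,10) (17,20) (16,20)]
3. After y ≥ 9: [(16,9) (19,9) (19,10) (17,20) (16,20)]
4. After y ≤ 19: [(16,19) (16,9) (19,9) (19,10) (86/5,19)]
5. Canonical ring: [(16,9) (19,9) (19,10) (86/5,19) (16,19)]

Clipped polygon: [(16,9) (19,9) (19,10) (86/5,19) (16,19)]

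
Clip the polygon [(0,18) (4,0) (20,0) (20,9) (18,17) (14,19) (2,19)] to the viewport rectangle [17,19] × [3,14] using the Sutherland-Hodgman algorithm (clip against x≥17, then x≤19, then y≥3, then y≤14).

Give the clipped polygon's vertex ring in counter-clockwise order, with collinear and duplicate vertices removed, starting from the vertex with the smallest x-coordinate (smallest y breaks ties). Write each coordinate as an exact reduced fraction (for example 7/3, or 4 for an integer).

Clipped polygon: [(17,3) (19,3) (19,13) (75/4,14) (17,14)]

1. After x ≥ 17: [(17,0) (20,0) (20,9) (18,17) (17,35/2)]
2. After x ≤ 19: [(17,0) (19,0) (19,13) (18,17) (17,35/2)]
3. After y ≥ 3: [(17,3) (19,3) (19,13) (18,17) (17,35/2)]
4. After y ≤ 14: [(17,14) (17,3) (19,3) (19,13) (75/4,14)]
5. Canonical ring: [(17,3) (19,3) (19,13) (75/4,14) (17,14)]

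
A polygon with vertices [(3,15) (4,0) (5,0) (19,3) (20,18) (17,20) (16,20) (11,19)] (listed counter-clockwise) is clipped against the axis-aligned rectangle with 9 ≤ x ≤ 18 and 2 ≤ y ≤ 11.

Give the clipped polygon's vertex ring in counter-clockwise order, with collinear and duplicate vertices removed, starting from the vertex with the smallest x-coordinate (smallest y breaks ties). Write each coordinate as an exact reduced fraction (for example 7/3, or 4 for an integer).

1. After x ≥ 9: [(9,18) (9,6/7) (19,3) (20,18) (17,20) (16,20) (11,19)]
2. After x ≤ 18: [(9,18) (9,6/7) (18,39/14) (18,58/3) (17,20) (16,20) (11,19)]
3. After y ≥ 2: [(9,18) (9,2) (43/3,2) (18,39/14) (18,58/3) (17,20) (16,20) (11,19)]
4. After y ≤ 11: [(9,11) (9,2) (43/3,2) (18,39/14) (18,11)]
5. Canonical ring: [(9,2) (43/3,2) (18,39/14) (18,11) (9,11)]

Clipped polygon: [(9,2) (43/3,2) (18,39/14) (18,11) (9,11)]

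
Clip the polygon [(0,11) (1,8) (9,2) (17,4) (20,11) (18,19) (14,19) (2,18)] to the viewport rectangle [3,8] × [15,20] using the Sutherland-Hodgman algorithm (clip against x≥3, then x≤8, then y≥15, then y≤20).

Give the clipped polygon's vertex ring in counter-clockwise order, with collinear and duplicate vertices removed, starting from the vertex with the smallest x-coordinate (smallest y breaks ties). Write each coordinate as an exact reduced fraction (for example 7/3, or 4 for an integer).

Clipped polygon: [(3,15) (8,15) (8,37/2) (3,217/12)]

1. After x ≥ 3: [(3,13/2) (9,2) (17,4) (20,11) (18,19) (14,19) (3,217/12)]
2. After x ≤ 8: [(3,13/2) (8,11/4) (8,37/2) (3,217/12)]
3. After y ≥ 15: [(3,15) (8,15) (8,37/2) (3,217/12)]
4. After y ≤ 20: [(3,15) (8,15) (8,37/2) (3,217/12)]
5. Canonical ring: [(3,15) (8,15) (8,37/2) (3,217/12)]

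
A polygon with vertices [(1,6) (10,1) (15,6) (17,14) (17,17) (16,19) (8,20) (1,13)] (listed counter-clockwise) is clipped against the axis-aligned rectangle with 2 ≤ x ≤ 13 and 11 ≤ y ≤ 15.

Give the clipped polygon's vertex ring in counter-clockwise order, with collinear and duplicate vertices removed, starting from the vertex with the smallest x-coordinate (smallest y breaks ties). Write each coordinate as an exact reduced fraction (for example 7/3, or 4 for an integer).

1. After x ≥ 2: [(2,49/9) (10,1) (15,6) (17,14) (17,17) (16,19) (8,20) (2,14)]
2. After x ≤ 13: [(2,49/9) (10,1) (13,4) (13,155/8) (8,20) (2,14)]
3. After y ≥ 11: [(2,11) (13,11) (13,155/8) (8,20) (2,14)]
4. After y ≤ 15: [(2,11) (13,11) (13,15) (3,15) (2,14)]
5. Canonical ring: [(2,11) (13,11) (13,15) (3,15) (2,14)]

Clipped polygon: [(2,11) (13,11) (13,15) (3,15) (2,14)]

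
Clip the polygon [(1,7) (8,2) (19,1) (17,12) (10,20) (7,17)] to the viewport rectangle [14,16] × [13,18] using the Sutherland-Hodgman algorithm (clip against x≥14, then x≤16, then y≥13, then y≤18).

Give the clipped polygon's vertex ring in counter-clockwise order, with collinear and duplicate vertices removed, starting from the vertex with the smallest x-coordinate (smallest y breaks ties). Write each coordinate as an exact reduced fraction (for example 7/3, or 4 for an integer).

1. After x ≥ 14: [(14,16/11) (19,1) (17,12) (14,108/7)]
2. After x ≤ 16: [(14,16/11) (16,14/11) (16,92/7) (14,108/7)]
3. After y ≥ 13: [(14,13) (16,13) (16,92/7) (14,108/7)]
4. After y ≤ 18: [(14,13) (16,13) (16,92/7) (14,108/7)]
5. Canonical ring: [(14,13) (16,13) (16,92/7) (14,108/7)]

Clipped polygon: [(14,13) (16,13) (16,92/7) (14,108/7)]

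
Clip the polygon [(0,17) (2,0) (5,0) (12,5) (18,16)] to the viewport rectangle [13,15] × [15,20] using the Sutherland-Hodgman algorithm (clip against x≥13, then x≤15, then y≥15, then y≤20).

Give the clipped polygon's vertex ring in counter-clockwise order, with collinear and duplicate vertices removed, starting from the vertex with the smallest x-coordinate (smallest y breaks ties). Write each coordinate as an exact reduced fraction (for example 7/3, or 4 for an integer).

Clipped polygon: [(13,15) (15,15) (15,97/6) (13,293/18)]

1. After x ≥ 13: [(13,293/18) (13,41/6) (18,16)]
2. After x ≤ 15: [(15,97/6) (13,293/18) (13,41/6) (15,21/2)]
3. After y ≥ 15: [(15,15) (15,97/6) (13,293/18) (13,15)]
4. After y ≤ 20: [(15,15) (15,97/6) (13,293/18) (13,15)]
5. Canonical ring: [(13,15) (15,15) (15,97/6) (13,293/18)]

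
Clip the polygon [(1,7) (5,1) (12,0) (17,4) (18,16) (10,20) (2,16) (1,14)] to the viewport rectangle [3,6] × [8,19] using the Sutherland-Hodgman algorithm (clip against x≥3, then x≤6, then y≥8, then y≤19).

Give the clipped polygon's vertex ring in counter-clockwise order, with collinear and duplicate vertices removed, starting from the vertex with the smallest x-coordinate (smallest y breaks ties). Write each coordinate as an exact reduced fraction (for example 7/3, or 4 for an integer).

1. After x ≥ 3: [(3,4) (5,1) (12,0) (17,4) (18,16) (10,20) (3,33/2)]
2. After x ≤ 6: [(3,4) (5,1) (6,6/7) (6,18) (3,33/2)]
3. After y ≥ 8: [(3,8) (6,8) (6,18) (3,33/2)]
4. After y ≤ 19: [(3,8) (6,8) (6,18) (3,33/2)]
5. Canonical ring: [(3,8) (6,8) (6,18) (3,33/2)]

Clipped polygon: [(3,8) (6,8) (6,18) (3,33/2)]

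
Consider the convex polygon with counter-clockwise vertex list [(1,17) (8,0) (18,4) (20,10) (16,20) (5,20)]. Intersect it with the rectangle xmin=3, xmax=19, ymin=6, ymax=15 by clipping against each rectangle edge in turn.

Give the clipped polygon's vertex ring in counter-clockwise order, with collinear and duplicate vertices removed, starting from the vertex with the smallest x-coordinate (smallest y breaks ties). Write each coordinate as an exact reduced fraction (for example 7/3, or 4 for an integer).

1. After x ≥ 3: [(3,37/2) (3,85/7) (8,0) (18,4) (20,10) (16,20) (5,20)]
2. After x ≤ 19: [(3,37/2) (3,85/7) (8,0) (18,4) (19,7) (19,25/2) (16,20) (5,20)]
3. After y ≥ 6: [(3,37/2) (3,85/7) (94/17,6) (56/3,6) (19,7) (19,25/2) (16,20) (5,20)]
4. After y ≤ 15: [(3,15) (3,85/7) (94/17,6) (56/3,6) (19,7) (19,25/2) (18,15)]
5. Canonical ring: [(3,85/7) (94/17,6) (56/3,6) (19,7) (19,25/2) (18,15) (3,15)]

Clipped polygon: [(3,85/7) (94/17,6) (56/3,6) (19,7) (19,25/2) (18,15) (3,15)]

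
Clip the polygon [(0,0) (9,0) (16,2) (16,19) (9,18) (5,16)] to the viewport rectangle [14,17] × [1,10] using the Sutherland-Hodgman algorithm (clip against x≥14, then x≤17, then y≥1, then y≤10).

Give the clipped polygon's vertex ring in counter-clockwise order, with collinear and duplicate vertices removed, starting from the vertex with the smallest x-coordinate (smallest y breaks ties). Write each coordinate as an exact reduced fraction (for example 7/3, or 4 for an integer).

1. After x ≥ 14: [(14,10/7) (16,2) (16,19) (14,131/7)]
2. After x ≤ 17: [(14,10/7) (16,2) (16,19) (14,131/7)]
3. After y ≥ 1: [(14,10/7) (16,2) (16,19) (14,131/7)]
4. After y ≤ 10: [(14,10) (14,10/7) (16,2) (16,10)]
5. Canonical ring: [(14,10/7) (16,2) (16,10) (14,10)]

Clipped polygon: [(14,10/7) (16,2) (16,10) (14,10)]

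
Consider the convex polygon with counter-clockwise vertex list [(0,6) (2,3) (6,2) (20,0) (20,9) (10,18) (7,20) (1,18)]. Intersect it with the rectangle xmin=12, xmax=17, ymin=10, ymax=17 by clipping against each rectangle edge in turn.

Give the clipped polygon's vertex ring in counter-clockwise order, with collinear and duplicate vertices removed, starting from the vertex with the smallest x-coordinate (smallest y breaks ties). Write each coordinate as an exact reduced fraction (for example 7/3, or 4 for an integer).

Clipped polygon: [(12,10) (17,10) (17,117/10) (12,81/5)]

1. After x ≥ 12: [(12,8/7) (20,0) (20,9) (12,81/5)]
2. After x ≤ 17: [(12,8/7) (17,3/7) (17,117/10) (12,81/5)]
3. After y ≥ 10: [(12,10) (17,10) (17,117/10) (12,81/5)]
4. After y ≤ 17: [(12,10) (17,10) (17,117/10) (12,81/5)]
5. Canonical ring: [(12,10) (17,10) (17,117/10) (12,81/5)]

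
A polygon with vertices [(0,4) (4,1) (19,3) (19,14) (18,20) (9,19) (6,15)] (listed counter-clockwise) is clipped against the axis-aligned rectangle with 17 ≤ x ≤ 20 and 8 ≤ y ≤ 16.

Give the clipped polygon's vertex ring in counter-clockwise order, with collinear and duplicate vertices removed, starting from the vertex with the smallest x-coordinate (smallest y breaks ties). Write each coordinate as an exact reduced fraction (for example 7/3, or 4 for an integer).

1. After x ≥ 17: [(17,41/15) (19,3) (19,14) (18,20) (17,179/9)]
2. After x ≤ 20: [(17,41/15) (19,3) (19,14) (18,20) (17,179/9)]
3. After y ≥ 8: [(17,8) (19,8) (19,14) (18,20) (17,179/9)]
4. After y ≤ 16: [(17,16) (17,8) (19,8) (19,14) (56/3,16)]
5. Canonical ring: [(17,8) (19,8) (19,14) (56/3,16) (17,16)]

Clipped polygon: [(17,8) (19,8) (19,14) (56/3,16) (17,16)]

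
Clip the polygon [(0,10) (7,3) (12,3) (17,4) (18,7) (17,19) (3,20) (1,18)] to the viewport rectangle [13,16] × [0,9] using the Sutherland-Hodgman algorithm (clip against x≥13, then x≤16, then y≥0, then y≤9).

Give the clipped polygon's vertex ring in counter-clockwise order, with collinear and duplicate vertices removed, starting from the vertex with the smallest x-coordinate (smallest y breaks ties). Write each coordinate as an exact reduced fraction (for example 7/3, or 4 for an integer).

1. After x ≥ 13: [(13,16/5) (17,4) (18,7) (17,19) (13,135/7)]
2. After x ≤ 16: [(13,16/5) (16,19/5) (16,267/14) (13,135/7)]
3. After y ≥ 0: [(13,16/5) (16,19/5) (16,267/14) (13,135/7)]
4. After y ≤ 9: [(13,9) (13,16/5) (16,19/5) (16,9)]
5. Canonical ring: [(13,16/5) (16,19/5) (16,9) (13,9)]

Clipped polygon: [(13,16/5) (16,19/5) (16,9) (13,9)]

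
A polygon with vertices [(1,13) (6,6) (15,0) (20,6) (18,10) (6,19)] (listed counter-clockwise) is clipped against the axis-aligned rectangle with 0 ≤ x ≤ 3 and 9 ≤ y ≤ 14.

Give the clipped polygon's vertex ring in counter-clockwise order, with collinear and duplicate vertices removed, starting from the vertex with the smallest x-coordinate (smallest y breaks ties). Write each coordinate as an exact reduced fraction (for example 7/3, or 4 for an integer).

Clipped polygon: [(1,13) (3,51/5) (3,14) (11/6,14)]

1. After x ≥ 0: [(1,13) (6,6) (15,0) (20,6) (18,10) (6,19)]
2. After x ≤ 3: [(3,77/5) (1,13) (3,51/5)]
3. After y ≥ 9: [(3,77/5) (1,13) (3,51/5)]
4. After y ≤ 14: [(3,14) (11/6,14) (1,13) (3,51/5)]
5. Canonical ring: [(1,13) (3,51/5) (3,14) (11/6,14)]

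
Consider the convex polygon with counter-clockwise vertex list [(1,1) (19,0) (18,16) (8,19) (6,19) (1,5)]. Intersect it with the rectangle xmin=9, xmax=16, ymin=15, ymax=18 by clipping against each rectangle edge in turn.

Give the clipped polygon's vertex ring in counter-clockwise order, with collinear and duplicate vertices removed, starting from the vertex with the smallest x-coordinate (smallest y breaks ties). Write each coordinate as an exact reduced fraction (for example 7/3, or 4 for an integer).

Clipped polygon: [(9,15) (16,15) (16,83/5) (34/3,18) (9,18)]

1. After x ≥ 9: [(9,5/9) (19,0) (18,16) (9,187/10)]
2. After x ≤ 16: [(9,5/9) (16,1/6) (16,83/5) (9,187/10)]
3. After y ≥ 15: [(9,15) (16,15) (16,83/5) (9,187/10)]
4. After y ≤ 18: [(9,18) (9,15) (16,15) (16,83/5) (34/3,18)]
5. Canonical ring: [(9,15) (16,15) (16,83/5) (34/3,18) (9,18)]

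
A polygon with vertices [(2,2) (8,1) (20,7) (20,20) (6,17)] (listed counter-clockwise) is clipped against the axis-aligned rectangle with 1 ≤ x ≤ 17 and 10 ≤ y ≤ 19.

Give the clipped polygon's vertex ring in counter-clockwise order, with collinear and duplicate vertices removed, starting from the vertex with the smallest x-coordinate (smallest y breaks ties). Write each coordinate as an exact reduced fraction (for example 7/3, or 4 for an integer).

Clipped polygon: [(62/15,10) (17,10) (17,19) (46/3,19) (6,17)]

1. After x ≥ 1: [(2,2) (8,1) (20,7) (20,20) (6,17)]
2. After x ≤ 17: [(2,2) (8,1) (17,11/2) (17,271/14) (6,17)]
3. After y ≥ 10: [(62/15,10) (17,10) (17,271/14) (6,17)]
4. After y ≤ 19: [(62/15,10) (17,10) (17,19) (46/3,19) (6,17)]
5. Canonical ring: [(62/15,10) (17,10) (17,19) (46/3,19) (6,17)]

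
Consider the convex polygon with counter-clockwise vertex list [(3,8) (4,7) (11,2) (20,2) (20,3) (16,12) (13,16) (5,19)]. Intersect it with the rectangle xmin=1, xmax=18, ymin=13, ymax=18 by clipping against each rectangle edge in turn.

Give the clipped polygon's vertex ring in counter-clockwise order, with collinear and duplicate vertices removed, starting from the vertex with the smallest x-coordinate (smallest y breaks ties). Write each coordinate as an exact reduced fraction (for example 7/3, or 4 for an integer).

1. After x ≥ 1: [(3,8) (4,7) (11,2) (20,2) (20,3) (16,12) (13,16) (5,19)]
2. After x ≤ 18: [(3,8) (4,7) (11,2) (18,2) (18,15/2) (16,12) (13,16) (5,19)]
3. After y ≥ 13: [(43/11,13) (61/4,13) (13,16) (5,19)]
4. After y ≤ 18: [(53/11,18) (43/11,13) (61/4,13) (13,16) (23/3,18)]
5. Canonical ring: [(43/11,13) (61/4,13) (13,16) (23/3,18) (53/11,18)]

Clipped polygon: [(43/11,13) (61/4,13) (13,16) (23/3,18) (53/11,18)]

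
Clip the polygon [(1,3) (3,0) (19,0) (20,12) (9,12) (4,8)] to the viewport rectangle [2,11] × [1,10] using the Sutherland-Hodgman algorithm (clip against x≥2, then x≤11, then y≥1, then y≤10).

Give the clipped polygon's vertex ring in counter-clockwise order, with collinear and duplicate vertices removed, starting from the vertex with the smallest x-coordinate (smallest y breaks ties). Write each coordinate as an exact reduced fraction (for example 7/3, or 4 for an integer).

Clipped polygon: [(2,3/2) (7/3,1) (11,1) (11,10) (13/2,10) (4,8) (2,14/3)]

1. After x ≥ 2: [(2,14/3) (2,3/2) (3,0) (19,0) (20,12) (9,12) (4,8)]
2. After x ≤ 11: [(2,14/3) (2,3/2) (3,0) (11,0) (11,12) (9,12) (4,8)]
3. After y ≥ 1: [(2,14/3) (2,3/2) (7/3,1) (11,1) (11,12) (9,12) (4,8)]
4. After y ≤ 10: [(2,14/3) (2,3/2) (7/3,1) (11,1) (11,10) (13/2,10) (4,8)]
5. Canonical ring: [(2,3/2) (7/3,1) (11,1) (11,10) (13/2,10) (4,8) (2,14/3)]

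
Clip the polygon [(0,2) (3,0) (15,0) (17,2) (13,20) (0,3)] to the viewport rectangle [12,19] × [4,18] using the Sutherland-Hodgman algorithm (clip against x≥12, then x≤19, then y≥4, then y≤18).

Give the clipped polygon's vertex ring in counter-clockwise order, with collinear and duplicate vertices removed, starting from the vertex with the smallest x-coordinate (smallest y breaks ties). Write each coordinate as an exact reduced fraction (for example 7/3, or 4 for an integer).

1. After x ≥ 12: [(12,0) (15,0) (17,2) (13,20) (12,243/13)]
2. After x ≤ 19: [(12,0) (15,0) (17,2) (13,20) (12,243/13)]
3. After y ≥ 4: [(12,4) (149/9,4) (13,20) (12,243/13)]
4. After y ≤ 18: [(12,18) (12,4) (149/9,4) (121/9,18)]
5. Canonical ring: [(12,4) (149/9,4) (121/9,18) (12,18)]

Clipped polygon: [(12,4) (149/9,4) (121/9,18) (12,18)]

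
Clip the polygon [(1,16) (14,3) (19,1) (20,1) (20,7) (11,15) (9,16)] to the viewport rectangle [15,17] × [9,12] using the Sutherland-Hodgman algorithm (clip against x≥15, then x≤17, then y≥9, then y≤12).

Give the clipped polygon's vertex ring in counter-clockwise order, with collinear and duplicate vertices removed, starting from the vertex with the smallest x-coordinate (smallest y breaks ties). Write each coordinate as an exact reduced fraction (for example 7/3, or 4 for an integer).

Clipped polygon: [(15,9) (17,9) (17,29/3) (15,103/9)]

1. After x ≥ 15: [(15,13/5) (19,1) (20,1) (20,7) (15,103/9)]
2. After x ≤ 17: [(15,13/5) (17,9/5) (17,29/3) (15,103/9)]
3. After y ≥ 9: [(15,9) (17,9) (17,29/3) (15,103/9)]
4. After y ≤ 12: [(15,9) (17,9) (17,29/3) (15,103/9)]
5. Canonical ring: [(15,9) (17,9) (17,29/3) (15,103/9)]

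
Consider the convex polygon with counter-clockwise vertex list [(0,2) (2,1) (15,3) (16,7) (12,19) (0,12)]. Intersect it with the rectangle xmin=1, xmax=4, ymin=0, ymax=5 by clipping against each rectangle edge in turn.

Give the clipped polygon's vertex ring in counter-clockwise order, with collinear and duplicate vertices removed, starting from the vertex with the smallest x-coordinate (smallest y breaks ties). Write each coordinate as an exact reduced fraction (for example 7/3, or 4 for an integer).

Clipped polygon: [(1,3/2) (2,1) (4,17/13) (4,5) (1,5)]

1. After x ≥ 1: [(1,3/2) (2,1) (15,3) (16,7) (12,19) (1,151/12)]
2. After x ≤ 4: [(1,3/2) (2,1) (4,17/13) (4,43/3) (1,151/12)]
3. After y ≥ 0: [(1,3/2) (2,1) (4,17/13) (4,43/3) (1,151/12)]
4. After y ≤ 5: [(1,5) (1,3/2) (2,1) (4,17/13) (4,5)]
5. Canonical ring: [(1,3/2) (2,1) (4,17/13) (4,5) (1,5)]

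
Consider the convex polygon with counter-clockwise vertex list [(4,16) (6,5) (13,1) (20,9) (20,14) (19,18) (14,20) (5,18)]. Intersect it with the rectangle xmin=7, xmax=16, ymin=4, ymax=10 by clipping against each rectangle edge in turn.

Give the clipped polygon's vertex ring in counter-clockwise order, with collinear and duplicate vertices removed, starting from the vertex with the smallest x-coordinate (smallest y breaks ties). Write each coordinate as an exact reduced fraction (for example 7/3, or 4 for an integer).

1. After x ≥ 7: [(7,31/7) (13,1) (20,9) (20,14) (19,18) (14,20) (7,166/9)]
2. After x ≤ 16: [(7,31/7) (13,1) (16,31/7) (16,96/5) (14,20) (7,166/9)]
3. After y ≥ 4: [(7,31/7) (31/4,4) (125/8,4) (16,31/7) (16,96/5) (14,20) (7,166/9)]
4. After y ≤ 10: [(7,10) (7,31/7) (31/4,4) (125/8,4) (16,31/7) (16,10)]
5. Canonical ring: [(7,31/7) (31/4,4) (125/8,4) (16,31/7) (16,10) (7,10)]

Clipped polygon: [(7,31/7) (31/4,4) (125/8,4) (16,31/7) (16,10) (7,10)]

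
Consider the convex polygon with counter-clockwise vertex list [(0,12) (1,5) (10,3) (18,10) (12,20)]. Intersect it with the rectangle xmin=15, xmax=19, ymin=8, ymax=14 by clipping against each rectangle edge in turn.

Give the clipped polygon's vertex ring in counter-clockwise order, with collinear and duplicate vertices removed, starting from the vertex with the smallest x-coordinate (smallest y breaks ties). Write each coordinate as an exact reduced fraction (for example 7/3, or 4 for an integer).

Clipped polygon: [(15,8) (110/7,8) (18,10) (78/5,14) (15,14)]

1. After x ≥ 15: [(15,59/8) (18,10) (15,15)]
2. After x ≤ 19: [(15,59/8) (18,10) (15,15)]
3. After y ≥ 8: [(15,8) (110/7,8) (18,10) (15,15)]
4. After y ≤ 14: [(15,14) (15,8) (110/7,8) (18,10) (78/5,14)]
5. Canonical ring: [(15,8) (110/7,8) (18,10) (78/5,14) (15,14)]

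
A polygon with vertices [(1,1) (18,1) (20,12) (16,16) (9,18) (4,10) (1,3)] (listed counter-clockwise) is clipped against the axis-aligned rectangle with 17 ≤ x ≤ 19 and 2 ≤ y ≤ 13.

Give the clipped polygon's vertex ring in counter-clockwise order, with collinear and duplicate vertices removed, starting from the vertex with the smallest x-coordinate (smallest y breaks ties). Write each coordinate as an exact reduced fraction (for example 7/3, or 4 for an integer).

1. After x ≥ 17: [(17,1) (18,1) (20,12) (17,15)]
2. After x ≤ 19: [(17,1) (18,1) (19,13/2) (19,13) (17,15)]
3. After y ≥ 2: [(17,2) (200/11,2) (19,13/2) (19,13) (17,15)]
4. After y ≤ 13: [(17,13) (17,2) (200/11,2) (19,13/2) (19,13) (19,13)]
5. Canonical ring: [(17,2) (200/11,2) (19,13/2) (19,13) (17,13)]

Clipped polygon: [(17,2) (200/11,2) (19,13/2) (19,13) (17,13)]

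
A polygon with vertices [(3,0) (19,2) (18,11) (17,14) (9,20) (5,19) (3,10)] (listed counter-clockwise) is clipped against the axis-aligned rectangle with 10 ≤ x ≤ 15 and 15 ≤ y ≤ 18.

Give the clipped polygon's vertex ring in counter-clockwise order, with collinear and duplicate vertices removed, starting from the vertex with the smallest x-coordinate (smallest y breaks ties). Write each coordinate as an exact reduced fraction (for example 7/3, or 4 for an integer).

1. After x ≥ 10: [(10,7/8) (19,2) (18,11) (17,14) (10,77/4)]
2. After x ≤ 15: [(10,7/8) (15,3/2) (15,31/2) (10,77/4)]
3. After y ≥ 15: [(10,15) (15,15) (15,31/2) (10,77/4)]
4. After y ≤ 18: [(10,18) (10,15) (15,15) (15,31/2) (35/3,18)]
5. Canonical ring: [(10,15) (15,15) (15,31/2) (35/3,18) (10,18)]

Clipped polygon: [(10,15) (15,15) (15,31/2) (35/3,18) (10,18)]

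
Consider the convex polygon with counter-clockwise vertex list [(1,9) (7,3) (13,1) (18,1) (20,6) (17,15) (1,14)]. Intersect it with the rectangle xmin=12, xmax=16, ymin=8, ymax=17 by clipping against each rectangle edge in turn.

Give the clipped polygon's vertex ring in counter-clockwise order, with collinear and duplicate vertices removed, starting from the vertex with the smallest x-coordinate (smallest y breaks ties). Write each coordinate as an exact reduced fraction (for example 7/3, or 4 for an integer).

Clipped polygon: [(12,8) (16,8) (16,239/16) (12,235/16)]

1. After x ≥ 12: [(12,4/3) (13,1) (18,1) (20,6) (17,15) (12,235/16)]
2. After x ≤ 16: [(12,4/3) (13,1) (16,1) (16,239/16) (12,235/16)]
3. After y ≥ 8: [(12,8) (16,8) (16,239/16) (12,235/16)]
4. After y ≤ 17: [(12,8) (16,8) (16,239/16) (12,235/16)]
5. Canonical ring: [(12,8) (16,8) (16,239/16) (12,235/16)]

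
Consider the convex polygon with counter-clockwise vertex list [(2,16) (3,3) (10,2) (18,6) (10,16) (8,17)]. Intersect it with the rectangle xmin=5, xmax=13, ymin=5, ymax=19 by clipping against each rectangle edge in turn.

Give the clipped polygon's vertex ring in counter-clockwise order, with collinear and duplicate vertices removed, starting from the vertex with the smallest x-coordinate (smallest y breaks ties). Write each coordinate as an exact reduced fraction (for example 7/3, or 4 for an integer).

1. After x ≥ 5: [(5,33/2) (5,19/7) (10,2) (18,6) (10,16) (8,17)]
2. After x ≤ 13: [(5,33/2) (5,19/7) (10,2) (13,7/2) (13,49/4) (10,16) (8,17)]
3. After y ≥ 5: [(5,33/2) (5,5) (13,5) (13,49/4) (10,16) (8,17)]
4. After y ≤ 19: [(5,33/2) (5,5) (13,5) (13,49/4) (10,16) (8,17)]
5. Canonical ring: [(5,5) (13,5) (13,49/4) (10,16) (8,17) (5,33/2)]

Clipped polygon: [(5,5) (13,5) (13,49/4) (10,16) (8,17) (5,33/2)]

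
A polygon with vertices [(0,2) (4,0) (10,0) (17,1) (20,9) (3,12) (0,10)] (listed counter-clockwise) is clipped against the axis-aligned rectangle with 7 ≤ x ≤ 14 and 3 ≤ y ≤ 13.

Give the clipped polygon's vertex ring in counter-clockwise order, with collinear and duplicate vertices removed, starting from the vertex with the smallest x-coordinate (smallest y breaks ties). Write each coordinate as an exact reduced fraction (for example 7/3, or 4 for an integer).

1. After x ≥ 7: [(7,0) (10,0) (17,1) (20,9) (7,192/17)]
2. After x ≤ 14: [(7,0) (10,0) (14,4/7) (14,171/17) (7,192/17)]
3. After y ≥ 3: [(7,3) (14,3) (14,171/17) (7,192/17)]
4. After y ≤ 13: [(7,3) (14,3) (14,171/17) (7,192/17)]
5. Canonical ring: [(7,3) (14,3) (14,171/17) (7,192/17)]

Clipped polygon: [(7,3) (14,3) (14,171/17) (7,192/17)]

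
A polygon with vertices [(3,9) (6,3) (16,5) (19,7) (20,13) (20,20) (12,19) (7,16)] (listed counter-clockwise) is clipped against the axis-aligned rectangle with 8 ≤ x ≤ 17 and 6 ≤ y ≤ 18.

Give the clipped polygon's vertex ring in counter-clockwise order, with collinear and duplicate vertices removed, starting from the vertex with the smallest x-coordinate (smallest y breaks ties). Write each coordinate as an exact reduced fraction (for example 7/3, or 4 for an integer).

Clipped polygon: [(8,6) (17,6) (17,18) (31/3,18) (8,83/5)]

1. After x ≥ 8: [(8,17/5) (16,5) (19,7) (20,13) (20,20) (12,19) (8,83/5)]
2. After x ≤ 17: [(8,17/5) (16,5) (17,17/3) (17,157/8) (12,19) (8,83/5)]
3. After y ≥ 6: [(8,6) (17,6) (17,157/8) (12,19) (8,83/5)]
4. After y ≤ 18: [(8,6) (17,6) (17,18) (31/3,18) (8,83/5)]
5. Canonical ring: [(8,6) (17,6) (17,18) (31/3,18) (8,83/5)]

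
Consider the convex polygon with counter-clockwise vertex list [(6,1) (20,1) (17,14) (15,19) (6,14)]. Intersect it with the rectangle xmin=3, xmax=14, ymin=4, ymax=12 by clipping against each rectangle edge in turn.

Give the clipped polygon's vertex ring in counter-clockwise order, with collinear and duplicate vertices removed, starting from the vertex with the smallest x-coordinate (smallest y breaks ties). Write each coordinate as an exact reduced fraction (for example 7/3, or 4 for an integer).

1. After x ≥ 3: [(6,1) (20,1) (17,14) (15,19) (6,14)]
2. After x ≤ 14: [(6,1) (14,1) (14,166/9) (6,14)]
3. After y ≥ 4: [(6,4) (14,4) (14,166/9) (6,14)]
4. After y ≤ 12: [(6,12) (6,4) (14,4) (14,12)]
5. Canonical ring: [(6,4) (14,4) (14,12) (6,12)]

Clipped polygon: [(6,4) (14,4) (14,12) (6,12)]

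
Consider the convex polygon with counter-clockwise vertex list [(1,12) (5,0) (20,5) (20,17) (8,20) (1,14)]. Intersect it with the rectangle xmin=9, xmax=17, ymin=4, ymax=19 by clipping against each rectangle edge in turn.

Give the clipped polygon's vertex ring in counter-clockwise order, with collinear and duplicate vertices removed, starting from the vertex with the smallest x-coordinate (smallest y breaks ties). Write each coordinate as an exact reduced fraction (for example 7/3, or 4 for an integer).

1. After x ≥ 9: [(9,4/3) (20,5) (20,17) (9,79/4)]
2. After x ≤ 17: [(9,4/3) (17,4) (17,71/4) (9,79/4)]
3. After y ≥ 4: [(9,4) (17,4) (17,4) (17,71/4) (9,79/4)]
4. After y ≤ 19: [(9,19) (9,4) (17,4) (17,4) (17,71/4) (12,19)]
5. Canonical ring: [(9,4) (17,4) (17,71/4) (12,19) (9,19)]

Clipped polygon: [(9,4) (17,4) (17,71/4) (12,19) (9,19)]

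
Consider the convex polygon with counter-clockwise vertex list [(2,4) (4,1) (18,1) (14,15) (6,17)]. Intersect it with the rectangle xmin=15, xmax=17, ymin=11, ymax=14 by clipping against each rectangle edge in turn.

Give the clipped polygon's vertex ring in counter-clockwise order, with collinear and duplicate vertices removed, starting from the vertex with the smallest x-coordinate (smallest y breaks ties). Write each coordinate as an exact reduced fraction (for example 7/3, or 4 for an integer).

Clipped polygon: [(15,11) (106/7,11) (15,23/2)]

1. After x ≥ 15: [(15,1) (18,1) (15,23/2)]
2. After x ≤ 17: [(15,1) (17,1) (17,9/2) (15,23/2)]
3. After y ≥ 11: [(15,11) (106/7,11) (15,23/2)]
4. After y ≤ 14: [(15,11) (106/7,11) (15,23/2)]
5. Canonical ring: [(15,11) (106/7,11) (15,23/2)]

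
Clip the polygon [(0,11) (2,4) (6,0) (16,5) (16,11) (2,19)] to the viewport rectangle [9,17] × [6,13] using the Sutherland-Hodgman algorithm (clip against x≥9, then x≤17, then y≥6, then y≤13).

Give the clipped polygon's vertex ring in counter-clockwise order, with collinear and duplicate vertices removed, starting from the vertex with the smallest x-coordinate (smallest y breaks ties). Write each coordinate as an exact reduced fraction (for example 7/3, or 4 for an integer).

1. After x ≥ 9: [(9,3/2) (16,5) (16,11) (9,15)]
2. After x ≤ 17: [(9,3/2) (16,5) (16,11) (9,15)]
3. After y ≥ 6: [(9,6) (16,6) (16,11) (9,15)]
4. After y ≤ 13: [(9,13) (9,6) (16,6) (16,11) (25/2,13)]
5. Canonical ring: [(9,6) (16,6) (16,11) (25/2,13) (9,13)]

Clipped polygon: [(9,6) (16,6) (16,11) (25/2,13) (9,13)]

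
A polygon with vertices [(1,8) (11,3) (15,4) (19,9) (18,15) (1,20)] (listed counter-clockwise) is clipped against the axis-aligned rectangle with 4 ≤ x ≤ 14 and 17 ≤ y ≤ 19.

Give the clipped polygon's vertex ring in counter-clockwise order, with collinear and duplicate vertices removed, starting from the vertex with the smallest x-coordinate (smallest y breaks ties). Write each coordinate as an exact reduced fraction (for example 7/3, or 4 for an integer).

1. After x ≥ 4: [(4,13/2) (11,3) (15,4) (19,9) (18,15) (4,325/17)]
2. After x ≤ 14: [(4,13/2) (11,3) (14,15/4) (14,275/17) (4,325/17)]
3. After y ≥ 17: [(4,17) (56/5,17) (4,325/17)]
4. After y ≤ 19: [(4,19) (4,17) (56/5,17) (22/5,19)]
5. Canonical ring: [(4,17) (56/5,17) (22/5,19) (4,19)]

Clipped polygon: [(4,17) (56/5,17) (22/5,19) (4,19)]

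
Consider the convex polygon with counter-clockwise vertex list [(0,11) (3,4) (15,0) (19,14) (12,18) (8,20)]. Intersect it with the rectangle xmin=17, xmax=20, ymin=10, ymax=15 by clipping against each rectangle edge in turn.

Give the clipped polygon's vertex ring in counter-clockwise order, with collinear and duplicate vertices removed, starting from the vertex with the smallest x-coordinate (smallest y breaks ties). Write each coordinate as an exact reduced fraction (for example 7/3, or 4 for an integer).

1. After x ≥ 17: [(17,7) (19,14) (17,106/7)]
2. After x ≤ 20: [(17,7) (19,14) (17,106/7)]
3. After y ≥ 10: [(17,10) (125/7,10) (19,14) (17,106/7)]
4. After y ≤ 15: [(17,15) (17,10) (125/7,10) (19,14) (69/4,15)]
5. Canonical ring: [(17,10) (125/7,10) (19,14) (69/4,15) (17,15)]

Clipped polygon: [(17,10) (125/7,10) (19,14) (69/4,15) (17,15)]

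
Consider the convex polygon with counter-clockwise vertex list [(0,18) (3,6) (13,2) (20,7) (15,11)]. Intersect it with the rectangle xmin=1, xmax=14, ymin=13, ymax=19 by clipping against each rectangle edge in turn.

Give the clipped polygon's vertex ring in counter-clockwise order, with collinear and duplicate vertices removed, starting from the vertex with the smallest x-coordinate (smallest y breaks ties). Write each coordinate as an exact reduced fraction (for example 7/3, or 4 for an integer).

Clipped polygon: [(1,14) (5/4,13) (75/7,13) (1,263/15)]

1. After x ≥ 1: [(1,263/15) (1,14) (3,6) (13,2) (20,7) (15,11)]
2. After x ≤ 14: [(14,172/15) (1,263/15) (1,14) (3,6) (13,2) (14,19/7)]
3. After y ≥ 13: [(75/7,13) (1,263/15) (1,14) (5/4,13)]
4. After y ≤ 19: [(75/7,13) (1,263/15) (1,14) (5/4,13)]
5. Canonical ring: [(1,14) (5/4,13) (75/7,13) (1,263/15)]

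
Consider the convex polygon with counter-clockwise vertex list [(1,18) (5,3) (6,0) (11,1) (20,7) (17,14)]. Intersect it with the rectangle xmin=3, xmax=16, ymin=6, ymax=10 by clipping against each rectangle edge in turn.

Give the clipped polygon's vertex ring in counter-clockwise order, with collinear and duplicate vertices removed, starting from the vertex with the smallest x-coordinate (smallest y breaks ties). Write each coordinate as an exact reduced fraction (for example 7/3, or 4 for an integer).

Clipped polygon: [(47/15,10) (21/5,6) (16,6) (16,10)]

1. After x ≥ 3: [(3,35/2) (3,21/2) (5,3) (6,0) (11,1) (20,7) (17,14)]
2. After x ≤ 16: [(16,57/4) (3,35/2) (3,21/2) (5,3) (6,0) (11,1) (16,13/3)]
3. After y ≥ 6: [(16,6) (16,57/4) (3,35/2) (3,21/2) (21/5,6)]
4. After y ≤ 10: [(16,6) (16,10) (47/15,10) (21/5,6)]
5. Canonical ring: [(47/15,10) (21/5,6) (16,6) (16,10)]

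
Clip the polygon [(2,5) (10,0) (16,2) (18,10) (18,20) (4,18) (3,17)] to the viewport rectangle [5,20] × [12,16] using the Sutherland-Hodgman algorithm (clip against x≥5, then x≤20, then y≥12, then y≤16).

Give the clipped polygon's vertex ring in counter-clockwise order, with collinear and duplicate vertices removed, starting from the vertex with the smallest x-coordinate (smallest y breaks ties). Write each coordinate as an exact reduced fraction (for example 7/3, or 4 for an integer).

Clipped polygon: [(5,12) (18,12) (18,16) (5,16)]

1. After x ≥ 5: [(5,25/8) (10,0) (16,2) (18,10) (18,20) (5,127/7)]
2. After x ≤ 20: [(5,25/8) (10,0) (16,2) (18,10) (18,20) (5,127/7)]
3. After y ≥ 12: [(5,12) (18,12) (18,20) (5,127/7)]
4. After y ≤ 16: [(5,16) (5,12) (18,12) (18,16)]
5. Canonical ring: [(5,12) (18,12) (18,16) (5,16)]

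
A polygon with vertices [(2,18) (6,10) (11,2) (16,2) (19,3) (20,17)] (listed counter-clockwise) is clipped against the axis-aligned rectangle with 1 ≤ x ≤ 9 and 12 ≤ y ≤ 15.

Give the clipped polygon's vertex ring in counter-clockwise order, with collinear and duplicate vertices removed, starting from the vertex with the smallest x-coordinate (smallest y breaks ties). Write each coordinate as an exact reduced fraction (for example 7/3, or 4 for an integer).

Clipped polygon: [(7/2,15) (5,12) (9,12) (9,15)]

1. After x ≥ 1: [(2,18) (6,10) (11,2) (16,2) (19,3) (20,17)]
2. After x ≤ 9: [(9,317/18) (2,18) (6,10) (9,26/5)]
3. After y ≥ 12: [(9,12) (9,317/18) (2,18) (5,12)]
4. After y ≤ 15: [(9,12) (9,15) (7/2,15) (5,12)]
5. Canonical ring: [(7/2,15) (5,12) (9,12) (9,15)]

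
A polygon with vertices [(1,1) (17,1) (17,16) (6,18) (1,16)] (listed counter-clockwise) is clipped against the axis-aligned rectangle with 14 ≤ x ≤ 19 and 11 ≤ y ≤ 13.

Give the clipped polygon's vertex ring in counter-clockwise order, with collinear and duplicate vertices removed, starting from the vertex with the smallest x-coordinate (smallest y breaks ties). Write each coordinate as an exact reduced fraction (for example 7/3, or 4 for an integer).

Clipped polygon: [(14,11) (17,11) (17,13) (14,13)]

1. After x ≥ 14: [(14,1) (17,1) (17,16) (14,182/11)]
2. After x ≤ 19: [(14,1) (17,1) (17,16) (14,182/11)]
3. After y ≥ 11: [(14,11) (17,11) (17,16) (14,182/11)]
4. After y ≤ 13: [(14,13) (14,11) (17,11) (17,13)]
5. Canonical ring: [(14,11) (17,11) (17,13) (14,13)]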